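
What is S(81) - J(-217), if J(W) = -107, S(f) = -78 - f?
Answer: -52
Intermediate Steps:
S(81) - J(-217) = (-78 - 1*81) - 1*(-107) = (-78 - 81) + 107 = -159 + 107 = -52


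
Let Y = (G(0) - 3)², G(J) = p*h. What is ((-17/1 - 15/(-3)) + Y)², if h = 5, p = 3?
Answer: 17424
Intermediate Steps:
G(J) = 15 (G(J) = 3*5 = 15)
Y = 144 (Y = (15 - 3)² = 12² = 144)
((-17/1 - 15/(-3)) + Y)² = ((-17/1 - 15/(-3)) + 144)² = ((-17*1 - 15*(-⅓)) + 144)² = ((-17 + 5) + 144)² = (-12 + 144)² = 132² = 17424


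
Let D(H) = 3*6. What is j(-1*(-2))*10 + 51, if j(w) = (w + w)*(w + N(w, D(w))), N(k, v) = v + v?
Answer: 1571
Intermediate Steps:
D(H) = 18
N(k, v) = 2*v
j(w) = 2*w*(36 + w) (j(w) = (w + w)*(w + 2*18) = (2*w)*(w + 36) = (2*w)*(36 + w) = 2*w*(36 + w))
j(-1*(-2))*10 + 51 = (2*(-1*(-2))*(36 - 1*(-2)))*10 + 51 = (2*2*(36 + 2))*10 + 51 = (2*2*38)*10 + 51 = 152*10 + 51 = 1520 + 51 = 1571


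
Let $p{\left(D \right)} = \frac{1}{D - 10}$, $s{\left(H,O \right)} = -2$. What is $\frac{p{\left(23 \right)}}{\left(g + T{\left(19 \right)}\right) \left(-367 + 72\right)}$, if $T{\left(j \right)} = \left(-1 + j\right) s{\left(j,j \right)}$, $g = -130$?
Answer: $\frac{1}{636610} \approx 1.5708 \cdot 10^{-6}$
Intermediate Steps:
$T{\left(j \right)} = 2 - 2 j$ ($T{\left(j \right)} = \left(-1 + j\right) \left(-2\right) = 2 - 2 j$)
$p{\left(D \right)} = \frac{1}{-10 + D}$
$\frac{p{\left(23 \right)}}{\left(g + T{\left(19 \right)}\right) \left(-367 + 72\right)} = \frac{1}{\left(-10 + 23\right) \left(-130 + \left(2 - 38\right)\right) \left(-367 + 72\right)} = \frac{1}{13 \left(-130 + \left(2 - 38\right)\right) \left(-295\right)} = \frac{1}{13 \left(-130 - 36\right) \left(-295\right)} = \frac{1}{13 \left(\left(-166\right) \left(-295\right)\right)} = \frac{1}{13 \cdot 48970} = \frac{1}{13} \cdot \frac{1}{48970} = \frac{1}{636610}$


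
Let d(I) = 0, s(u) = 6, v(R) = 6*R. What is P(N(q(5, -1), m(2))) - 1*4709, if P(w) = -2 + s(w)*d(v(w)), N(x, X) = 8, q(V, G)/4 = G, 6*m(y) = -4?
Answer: -4711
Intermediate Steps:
m(y) = -2/3 (m(y) = (1/6)*(-4) = -2/3)
q(V, G) = 4*G
P(w) = -2 (P(w) = -2 + 6*0 = -2 + 0 = -2)
P(N(q(5, -1), m(2))) - 1*4709 = -2 - 1*4709 = -2 - 4709 = -4711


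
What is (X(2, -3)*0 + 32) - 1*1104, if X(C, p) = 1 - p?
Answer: -1072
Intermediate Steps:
(X(2, -3)*0 + 32) - 1*1104 = ((1 - 1*(-3))*0 + 32) - 1*1104 = ((1 + 3)*0 + 32) - 1104 = (4*0 + 32) - 1104 = (0 + 32) - 1104 = 32 - 1104 = -1072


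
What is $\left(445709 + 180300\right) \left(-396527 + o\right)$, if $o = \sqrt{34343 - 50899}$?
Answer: $-248229470743 + 1252018 i \sqrt{4139} \approx -2.4823 \cdot 10^{11} + 8.0549 \cdot 10^{7} i$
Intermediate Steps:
$o = 2 i \sqrt{4139}$ ($o = \sqrt{-16556} = 2 i \sqrt{4139} \approx 128.67 i$)
$\left(445709 + 180300\right) \left(-396527 + o\right) = \left(445709 + 180300\right) \left(-396527 + 2 i \sqrt{4139}\right) = 626009 \left(-396527 + 2 i \sqrt{4139}\right) = -248229470743 + 1252018 i \sqrt{4139}$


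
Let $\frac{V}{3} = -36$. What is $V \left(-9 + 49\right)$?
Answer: $-4320$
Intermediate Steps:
$V = -108$ ($V = 3 \left(-36\right) = -108$)
$V \left(-9 + 49\right) = - 108 \left(-9 + 49\right) = \left(-108\right) 40 = -4320$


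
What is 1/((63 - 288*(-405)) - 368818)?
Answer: -1/252115 ≈ -3.9664e-6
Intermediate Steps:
1/((63 - 288*(-405)) - 368818) = 1/((63 + 116640) - 368818) = 1/(116703 - 368818) = 1/(-252115) = -1/252115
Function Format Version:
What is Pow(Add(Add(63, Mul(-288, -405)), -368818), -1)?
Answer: Rational(-1, 252115) ≈ -3.9664e-6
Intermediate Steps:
Pow(Add(Add(63, Mul(-288, -405)), -368818), -1) = Pow(Add(Add(63, 116640), -368818), -1) = Pow(Add(116703, -368818), -1) = Pow(-252115, -1) = Rational(-1, 252115)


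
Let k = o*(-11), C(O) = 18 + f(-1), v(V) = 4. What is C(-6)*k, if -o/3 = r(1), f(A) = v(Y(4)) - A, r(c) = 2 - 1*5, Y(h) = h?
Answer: -2277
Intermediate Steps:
r(c) = -3 (r(c) = 2 - 5 = -3)
f(A) = 4 - A
o = 9 (o = -3*(-3) = 9)
C(O) = 23 (C(O) = 18 + (4 - 1*(-1)) = 18 + (4 + 1) = 18 + 5 = 23)
k = -99 (k = 9*(-11) = -99)
C(-6)*k = 23*(-99) = -2277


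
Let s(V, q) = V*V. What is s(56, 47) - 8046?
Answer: -4910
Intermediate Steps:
s(V, q) = V²
s(56, 47) - 8046 = 56² - 8046 = 3136 - 8046 = -4910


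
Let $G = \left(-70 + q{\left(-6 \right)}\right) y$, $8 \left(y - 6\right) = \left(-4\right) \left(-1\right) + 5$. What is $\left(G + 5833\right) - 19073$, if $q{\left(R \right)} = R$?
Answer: $- \frac{27563}{2} \approx -13782.0$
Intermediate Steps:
$y = \frac{57}{8}$ ($y = 6 + \frac{\left(-4\right) \left(-1\right) + 5}{8} = 6 + \frac{4 + 5}{8} = 6 + \frac{1}{8} \cdot 9 = 6 + \frac{9}{8} = \frac{57}{8} \approx 7.125$)
$G = - \frac{1083}{2}$ ($G = \left(-70 - 6\right) \frac{57}{8} = \left(-76\right) \frac{57}{8} = - \frac{1083}{2} \approx -541.5$)
$\left(G + 5833\right) - 19073 = \left(- \frac{1083}{2} + 5833\right) - 19073 = \frac{10583}{2} - 19073 = - \frac{27563}{2}$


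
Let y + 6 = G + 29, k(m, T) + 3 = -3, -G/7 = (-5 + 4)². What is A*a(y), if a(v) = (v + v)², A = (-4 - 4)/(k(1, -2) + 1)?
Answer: 8192/5 ≈ 1638.4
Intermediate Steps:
G = -7 (G = -7*(-5 + 4)² = -7*(-1)² = -7*1 = -7)
k(m, T) = -6 (k(m, T) = -3 - 3 = -6)
A = 8/5 (A = (-4 - 4)/(-6 + 1) = -8/(-5) = -8*(-⅕) = 8/5 ≈ 1.6000)
y = 16 (y = -6 + (-7 + 29) = -6 + 22 = 16)
a(v) = 4*v² (a(v) = (2*v)² = 4*v²)
A*a(y) = 8*(4*16²)/5 = 8*(4*256)/5 = (8/5)*1024 = 8192/5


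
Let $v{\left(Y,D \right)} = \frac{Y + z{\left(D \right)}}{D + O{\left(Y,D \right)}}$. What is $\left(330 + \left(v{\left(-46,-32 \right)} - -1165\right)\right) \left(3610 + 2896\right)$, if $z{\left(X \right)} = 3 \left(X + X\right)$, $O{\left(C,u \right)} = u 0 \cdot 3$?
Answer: $\frac{78198867}{8} \approx 9.7749 \cdot 10^{6}$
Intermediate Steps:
$O{\left(C,u \right)} = 0$ ($O{\left(C,u \right)} = 0 \cdot 3 = 0$)
$z{\left(X \right)} = 6 X$ ($z{\left(X \right)} = 3 \cdot 2 X = 6 X$)
$v{\left(Y,D \right)} = \frac{Y + 6 D}{D}$ ($v{\left(Y,D \right)} = \frac{Y + 6 D}{D + 0} = \frac{Y + 6 D}{D}$)
$\left(330 + \left(v{\left(-46,-32 \right)} - -1165\right)\right) \left(3610 + 2896\right) = \left(330 + \left(\left(6 - \frac{46}{-32}\right) - -1165\right)\right) \left(3610 + 2896\right) = \left(330 + \left(\left(6 - - \frac{23}{16}\right) + 1165\right)\right) 6506 = \left(330 + \left(\left(6 + \frac{23}{16}\right) + 1165\right)\right) 6506 = \left(330 + \left(\frac{119}{16} + 1165\right)\right) 6506 = \left(330 + \frac{18759}{16}\right) 6506 = \frac{24039}{16} \cdot 6506 = \frac{78198867}{8}$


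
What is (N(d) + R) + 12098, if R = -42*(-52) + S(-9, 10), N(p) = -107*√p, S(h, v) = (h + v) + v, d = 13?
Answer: 14293 - 107*√13 ≈ 13907.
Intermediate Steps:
S(h, v) = h + 2*v
R = 2195 (R = -42*(-52) + (-9 + 2*10) = 2184 + (-9 + 20) = 2184 + 11 = 2195)
(N(d) + R) + 12098 = (-107*√13 + 2195) + 12098 = (2195 - 107*√13) + 12098 = 14293 - 107*√13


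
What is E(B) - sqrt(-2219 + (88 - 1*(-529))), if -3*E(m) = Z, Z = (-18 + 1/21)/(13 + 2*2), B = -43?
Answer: 377/1071 - 3*I*sqrt(178) ≈ 0.35201 - 40.025*I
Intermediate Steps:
Z = -377/357 (Z = (-18 + 1/21)/(13 + 4) = -377/21/17 = -377/21*1/17 = -377/357 ≈ -1.0560)
E(m) = 377/1071 (E(m) = -1/3*(-377/357) = 377/1071)
E(B) - sqrt(-2219 + (88 - 1*(-529))) = 377/1071 - sqrt(-2219 + (88 - 1*(-529))) = 377/1071 - sqrt(-2219 + (88 + 529)) = 377/1071 - sqrt(-2219 + 617) = 377/1071 - sqrt(-1602) = 377/1071 - 3*I*sqrt(178)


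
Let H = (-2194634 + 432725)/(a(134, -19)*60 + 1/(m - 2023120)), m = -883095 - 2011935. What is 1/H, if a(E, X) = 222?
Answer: -65509757999/8665332748350 ≈ -0.0075600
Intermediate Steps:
m = -2895030
H = -8665332748350/65509757999 (H = (-2194634 + 432725)/(222*60 + 1/(-2895030 - 2023120)) = -1761909/(13320 + 1/(-4918150)) = -1761909/(13320 - 1/4918150) = -1761909/65509757999/4918150 = -1761909*4918150/65509757999 = -8665332748350/65509757999 ≈ -132.28)
1/H = 1/(-8665332748350/65509757999) = -65509757999/8665332748350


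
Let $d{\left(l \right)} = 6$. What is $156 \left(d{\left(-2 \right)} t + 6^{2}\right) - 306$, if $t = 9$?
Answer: $13734$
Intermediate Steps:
$156 \left(d{\left(-2 \right)} t + 6^{2}\right) - 306 = 156 \left(6 \cdot 9 + 6^{2}\right) - 306 = 156 \left(54 + 36\right) - 306 = 156 \cdot 90 - 306 = 14040 - 306 = 13734$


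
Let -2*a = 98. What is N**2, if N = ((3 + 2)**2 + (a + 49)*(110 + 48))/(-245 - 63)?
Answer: 625/94864 ≈ 0.0065884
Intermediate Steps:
a = -49 (a = -1/2*98 = -49)
N = -25/308 (N = ((3 + 2)**2 + (-49 + 49)*(110 + 48))/(-245 - 63) = (5**2 + 0*158)/(-308) = (25 + 0)*(-1/308) = 25*(-1/308) = -25/308 ≈ -0.081169)
N**2 = (-25/308)**2 = 625/94864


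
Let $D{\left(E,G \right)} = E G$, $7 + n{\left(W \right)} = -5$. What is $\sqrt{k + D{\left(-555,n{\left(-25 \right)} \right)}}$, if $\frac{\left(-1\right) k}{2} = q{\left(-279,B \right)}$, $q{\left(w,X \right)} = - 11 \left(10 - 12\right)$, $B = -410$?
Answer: $2 \sqrt{1654} \approx 81.339$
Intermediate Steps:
$n{\left(W \right)} = -12$ ($n{\left(W \right)} = -7 - 5 = -12$)
$q{\left(w,X \right)} = 22$ ($q{\left(w,X \right)} = \left(-11\right) \left(-2\right) = 22$)
$k = -44$ ($k = \left(-2\right) 22 = -44$)
$\sqrt{k + D{\left(-555,n{\left(-25 \right)} \right)}} = \sqrt{-44 - -6660} = \sqrt{-44 + 6660} = \sqrt{6616} = 2 \sqrt{1654}$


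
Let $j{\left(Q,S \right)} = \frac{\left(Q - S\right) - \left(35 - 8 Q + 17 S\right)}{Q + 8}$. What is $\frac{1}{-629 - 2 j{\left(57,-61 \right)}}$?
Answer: $- \frac{65}{44037} \approx -0.001476$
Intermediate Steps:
$j{\left(Q,S \right)} = \frac{-35 - 18 S + 9 Q}{8 + Q}$ ($j{\left(Q,S \right)} = \frac{\left(Q - S\right) - \left(35 - 8 Q + 17 S\right)}{8 + Q} = \frac{-35 - 18 S + 9 Q}{8 + Q}$)
$\frac{1}{-629 - 2 j{\left(57,-61 \right)}} = \frac{1}{-629 - 2 \frac{-35 - -1098 + 9 \cdot 57}{8 + 57}} = \frac{1}{-629 - 2 \frac{-35 + 1098 + 513}{65}} = \frac{1}{-629 - 2 \cdot \frac{1}{65} \cdot 1576} = \frac{1}{-629 - \frac{3152}{65}} = \frac{1}{- \frac{44037}{65}} = - \frac{65}{44037}$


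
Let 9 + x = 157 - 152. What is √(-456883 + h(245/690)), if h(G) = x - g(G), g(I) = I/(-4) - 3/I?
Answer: I*√1705355513286/1932 ≈ 675.93*I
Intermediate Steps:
g(I) = -3/I - I/4 (g(I) = I*(-¼) - 3/I = -I/4 - 3/I = -3/I - I/4)
x = -4 (x = -9 + (157 - 152) = -9 + 5 = -4)
h(G) = -4 + 3/G + G/4 (h(G) = -4 - (-3/G - G/4) = -4 + (3/G + G/4) = -4 + 3/G + G/4)
√(-456883 + h(245/690)) = √(-456883 + (-4 + 3/((245/690)) + (245/690)/4)) = √(-456883 + (-4 + 3/((245*(1/690))) + (245*(1/690))/4)) = √(-456883 + (-4 + 3/(49/138) + (¼)*(49/138))) = √(-456883 + (-4 + 3*(138/49) + 49/552)) = √(-456883 + (-4 + 414/49 + 49/552)) = √(-456883 + 122737/27048) = √(-12357648647/27048) = I*√1705355513286/1932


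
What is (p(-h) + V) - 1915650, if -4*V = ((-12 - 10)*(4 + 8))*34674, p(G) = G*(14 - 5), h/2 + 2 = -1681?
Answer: 403128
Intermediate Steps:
h = -3366 (h = -4 + 2*(-1681) = -4 - 3362 = -3366)
p(G) = 9*G (p(G) = G*9 = 9*G)
V = 2288484 (V = -(-12 - 10)*(4 + 8)*34674/4 = -(-22*12)*34674/4 = -(-66)*34674 = -1/4*(-9153936) = 2288484)
(p(-h) + V) - 1915650 = (9*(-1*(-3366)) + 2288484) - 1915650 = (9*3366 + 2288484) - 1915650 = (30294 + 2288484) - 1915650 = 2318778 - 1915650 = 403128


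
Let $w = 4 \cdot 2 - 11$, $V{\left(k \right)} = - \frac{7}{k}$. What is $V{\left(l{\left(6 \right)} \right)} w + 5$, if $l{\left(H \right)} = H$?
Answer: $\frac{17}{2} \approx 8.5$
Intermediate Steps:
$w = -3$ ($w = 8 - 11 = -3$)
$V{\left(l{\left(6 \right)} \right)} w + 5 = - \frac{7}{6} \left(-3\right) + 5 = \left(-7\right) \frac{1}{6} \left(-3\right) + 5 = \left(- \frac{7}{6}\right) \left(-3\right) + 5 = \frac{7}{2} + 5 = \frac{17}{2}$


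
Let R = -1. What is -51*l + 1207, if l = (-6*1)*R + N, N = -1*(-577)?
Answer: -28526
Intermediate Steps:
N = 577
l = 583 (l = -6*1*(-1) + 577 = -6*(-1) + 577 = 6 + 577 = 583)
-51*l + 1207 = -51*583 + 1207 = -29733 + 1207 = -28526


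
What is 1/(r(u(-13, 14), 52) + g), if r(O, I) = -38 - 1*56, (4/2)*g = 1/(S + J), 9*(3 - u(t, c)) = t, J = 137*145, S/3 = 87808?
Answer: -566578/53258331 ≈ -0.010638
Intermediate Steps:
S = 263424 (S = 3*87808 = 263424)
J = 19865
u(t, c) = 3 - t/9
g = 1/566578 (g = 1/(2*(263424 + 19865)) = (½)/283289 = (½)*(1/283289) = 1/566578 ≈ 1.7650e-6)
r(O, I) = -94 (r(O, I) = -38 - 56 = -94)
1/(r(u(-13, 14), 52) + g) = 1/(-94 + 1/566578) = 1/(-53258331/566578) = -566578/53258331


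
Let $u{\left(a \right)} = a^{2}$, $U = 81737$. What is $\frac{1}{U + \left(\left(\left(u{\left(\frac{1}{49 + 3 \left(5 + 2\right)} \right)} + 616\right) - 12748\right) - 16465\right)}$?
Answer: $\frac{4900}{260386001} \approx 1.8818 \cdot 10^{-5}$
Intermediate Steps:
$\frac{1}{U + \left(\left(\left(u{\left(\frac{1}{49 + 3 \left(5 + 2\right)} \right)} + 616\right) - 12748\right) - 16465\right)} = \frac{1}{81737 - \left(28597 - \frac{1}{\left(49 + 3 \left(5 + 2\right)\right)^{2}}\right)} = \frac{1}{81737 - \left(28597 - \frac{1}{\left(49 + 3 \cdot 7\right)^{2}}\right)} = \frac{1}{81737 - \left(28597 - \frac{1}{\left(49 + 21\right)^{2}}\right)} = \frac{1}{81737 - \frac{140125299}{4900}} = \frac{1}{\frac{260386001}{4900}} = \frac{4900}{260386001}$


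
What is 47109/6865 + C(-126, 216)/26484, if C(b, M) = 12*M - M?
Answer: 105328833/15151055 ≈ 6.9519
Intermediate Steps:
C(b, M) = 11*M
47109/6865 + C(-126, 216)/26484 = 47109/6865 + (11*216)/26484 = 47109*(1/6865) + 2376*(1/26484) = 47109/6865 + 198/2207 = 105328833/15151055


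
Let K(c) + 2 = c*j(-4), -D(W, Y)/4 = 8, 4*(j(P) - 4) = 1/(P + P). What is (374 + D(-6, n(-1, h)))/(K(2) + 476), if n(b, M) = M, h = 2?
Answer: 5472/7711 ≈ 0.70964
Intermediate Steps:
j(P) = 4 + 1/(8*P) (j(P) = 4 + 1/(4*(P + P)) = 4 + 1/(4*((2*P))) = 4 + (1/(2*P))/4 = 4 + 1/(8*P))
D(W, Y) = -32 (D(W, Y) = -4*8 = -32)
K(c) = -2 + 127*c/32 (K(c) = -2 + c*(4 + (1/8)/(-4)) = -2 + c*(4 + (1/8)*(-1/4)) = -2 + c*(4 - 1/32) = -2 + c*(127/32) = -2 + 127*c/32)
(374 + D(-6, n(-1, h)))/(K(2) + 476) = (374 - 32)/((-2 + (127/32)*2) + 476) = 342/((-2 + 127/16) + 476) = 342/(95/16 + 476) = 342/(7711/16) = 342*(16/7711) = 5472/7711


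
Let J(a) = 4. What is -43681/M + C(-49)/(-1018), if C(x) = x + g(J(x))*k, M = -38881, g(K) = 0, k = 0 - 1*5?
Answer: 46372427/39580858 ≈ 1.1716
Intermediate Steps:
k = -5 (k = 0 - 5 = -5)
C(x) = x (C(x) = x + 0*(-5) = x + 0 = x)
-43681/M + C(-49)/(-1018) = -43681/(-38881) - 49/(-1018) = -43681*(-1/38881) - 49*(-1/1018) = 43681/38881 + 49/1018 = 46372427/39580858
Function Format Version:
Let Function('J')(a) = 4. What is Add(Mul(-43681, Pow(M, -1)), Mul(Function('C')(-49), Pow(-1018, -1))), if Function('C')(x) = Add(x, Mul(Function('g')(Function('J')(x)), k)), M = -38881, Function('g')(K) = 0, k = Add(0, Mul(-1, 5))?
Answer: Rational(46372427, 39580858) ≈ 1.1716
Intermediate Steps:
k = -5 (k = Add(0, -5) = -5)
Function('C')(x) = x (Function('C')(x) = Add(x, Mul(0, -5)) = Add(x, 0) = x)
Add(Mul(-43681, Pow(M, -1)), Mul(Function('C')(-49), Pow(-1018, -1))) = Add(Mul(-43681, Pow(-38881, -1)), Mul(-49, Pow(-1018, -1))) = Add(Mul(-43681, Rational(-1, 38881)), Mul(-49, Rational(-1, 1018))) = Add(Rational(43681, 38881), Rational(49, 1018)) = Rational(46372427, 39580858)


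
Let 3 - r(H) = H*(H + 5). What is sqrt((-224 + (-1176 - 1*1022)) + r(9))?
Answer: I*sqrt(2545) ≈ 50.448*I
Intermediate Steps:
r(H) = 3 - H*(5 + H) (r(H) = 3 - H*(H + 5) = 3 - H*(5 + H))
sqrt((-224 + (-1176 - 1*1022)) + r(9)) = sqrt((-224 + (-1176 - 1*1022)) + (3 - 1*9**2 - 5*9)) = sqrt((-224 + (-1176 - 1022)) + (3 - 1*81 - 45)) = sqrt((-224 - 2198) + (3 - 81 - 45)) = sqrt(-2422 - 123) = sqrt(-2545) = I*sqrt(2545)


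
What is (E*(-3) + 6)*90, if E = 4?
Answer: -540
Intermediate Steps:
(E*(-3) + 6)*90 = (4*(-3) + 6)*90 = (-12 + 6)*90 = -6*90 = -540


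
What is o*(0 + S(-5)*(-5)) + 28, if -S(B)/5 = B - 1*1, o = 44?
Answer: -6572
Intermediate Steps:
S(B) = 5 - 5*B (S(B) = -5*(B - 1*1) = -5*(B - 1) = -5*(-1 + B) = 5 - 5*B)
o*(0 + S(-5)*(-5)) + 28 = 44*(0 + (5 - 5*(-5))*(-5)) + 28 = 44*(0 + (5 + 25)*(-5)) + 28 = 44*(0 + 30*(-5)) + 28 = 44*(0 - 150) + 28 = 44*(-150) + 28 = -6600 + 28 = -6572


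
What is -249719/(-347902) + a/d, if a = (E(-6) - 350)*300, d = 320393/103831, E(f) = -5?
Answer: -3847020829633433/111465365486 ≈ -34513.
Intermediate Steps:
d = 320393/103831 (d = 320393*(1/103831) = 320393/103831 ≈ 3.0857)
a = -106500 (a = (-5 - 350)*300 = -355*300 = -106500)
-249719/(-347902) + a/d = -249719/(-347902) - 106500/320393/103831 = -249719*(-1/347902) - 106500*103831/320393 = 249719/347902 - 11058001500/320393 = -3847020829633433/111465365486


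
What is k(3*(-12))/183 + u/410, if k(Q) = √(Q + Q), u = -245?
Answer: -49/82 + 2*I*√2/61 ≈ -0.59756 + 0.046368*I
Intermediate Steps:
k(Q) = √2*√Q (k(Q) = √(2*Q) = √2*√Q)
k(3*(-12))/183 + u/410 = (√2*√(3*(-12)))/183 - 245/410 = (√2*√(-36))*(1/183) - 245*1/410 = (√2*(6*I))*(1/183) - 49/82 = (6*I*√2)*(1/183) - 49/82 = 2*I*√2/61 - 49/82 = -49/82 + 2*I*√2/61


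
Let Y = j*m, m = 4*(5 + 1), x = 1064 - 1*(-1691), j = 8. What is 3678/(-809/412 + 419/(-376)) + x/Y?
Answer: -27020379863/22886976 ≈ -1180.6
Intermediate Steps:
x = 2755 (x = 1064 + 1691 = 2755)
m = 24 (m = 4*6 = 24)
Y = 192 (Y = 8*24 = 192)
3678/(-809/412 + 419/(-376)) + x/Y = 3678/(-809/412 + 419/(-376)) + 2755/192 = 3678/(-809*1/412 + 419*(-1/376)) + 2755*(1/192) = 3678/(-809/412 - 419/376) + 2755/192 = 3678/(-119203/38728) + 2755/192 = 3678*(-38728/119203) + 2755/192 = -142441584/119203 + 2755/192 = -27020379863/22886976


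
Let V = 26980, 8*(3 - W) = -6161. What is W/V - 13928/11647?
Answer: -30886135/26461984 ≈ -1.1672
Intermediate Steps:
W = 6185/8 (W = 3 - ⅛*(-6161) = 3 + 6161/8 = 6185/8 ≈ 773.13)
W/V - 13928/11647 = (6185/8)/26980 - 13928/11647 = (6185/8)*(1/26980) - 13928*1/11647 = 1237/43168 - 13928/11647 = -30886135/26461984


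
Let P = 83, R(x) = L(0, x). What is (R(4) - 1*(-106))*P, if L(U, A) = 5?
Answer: 9213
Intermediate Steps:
R(x) = 5
(R(4) - 1*(-106))*P = (5 - 1*(-106))*83 = (5 + 106)*83 = 111*83 = 9213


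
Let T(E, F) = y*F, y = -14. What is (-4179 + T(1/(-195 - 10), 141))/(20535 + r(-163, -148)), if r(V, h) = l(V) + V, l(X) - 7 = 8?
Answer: -6153/20387 ≈ -0.30181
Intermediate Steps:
T(E, F) = -14*F
l(X) = 15 (l(X) = 7 + 8 = 15)
r(V, h) = 15 + V
(-4179 + T(1/(-195 - 10), 141))/(20535 + r(-163, -148)) = (-4179 - 14*141)/(20535 + (15 - 163)) = (-4179 - 1974)/(20535 - 148) = -6153/20387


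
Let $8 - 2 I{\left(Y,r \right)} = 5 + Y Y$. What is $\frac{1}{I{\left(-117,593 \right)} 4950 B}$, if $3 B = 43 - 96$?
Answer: $\frac{1}{598420350} \approx 1.6711 \cdot 10^{-9}$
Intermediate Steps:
$I{\left(Y,r \right)} = \frac{3}{2} - \frac{Y^{2}}{2}$ ($I{\left(Y,r \right)} = 4 - \frac{5 + Y Y}{2} = 4 - \frac{5 + Y^{2}}{2} = 4 - \left(\frac{5}{2} + \frac{Y^{2}}{2}\right) = \frac{3}{2} - \frac{Y^{2}}{2}$)
$B = - \frac{53}{3}$ ($B = \frac{43 - 96}{3} = \frac{1}{3} \left(-53\right) = - \frac{53}{3} \approx -17.667$)
$\frac{1}{I{\left(-117,593 \right)} 4950 B} = \frac{1}{\left(\frac{3}{2} - \frac{\left(-117\right)^{2}}{2}\right) 4950 \left(- \frac{53}{3}\right)} = \frac{1}{\left(\frac{3}{2} - \frac{13689}{2}\right) \left(-87450\right)} = \frac{1}{\frac{3}{2} - \frac{13689}{2}} \left(- \frac{1}{87450}\right) = \frac{1}{-6843} \left(- \frac{1}{87450}\right) = \left(- \frac{1}{6843}\right) \left(- \frac{1}{87450}\right) = \frac{1}{598420350}$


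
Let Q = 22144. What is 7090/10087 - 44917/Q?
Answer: -296076819/223366528 ≈ -1.3255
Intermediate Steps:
7090/10087 - 44917/Q = 7090/10087 - 44917/22144 = -296076819/223366528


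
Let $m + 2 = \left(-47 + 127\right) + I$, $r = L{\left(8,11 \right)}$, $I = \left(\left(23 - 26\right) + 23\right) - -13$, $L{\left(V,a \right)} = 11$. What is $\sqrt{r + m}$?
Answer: $\sqrt{122} \approx 11.045$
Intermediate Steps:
$I = 33$ ($I = \left(-3 + 23\right) + 13 = 20 + 13 = 33$)
$r = 11$
$m = 111$ ($m = -2 + \left(\left(-47 + 127\right) + 33\right) = -2 + \left(80 + 33\right) = -2 + 113 = 111$)
$\sqrt{r + m} = \sqrt{11 + 111} = \sqrt{122}$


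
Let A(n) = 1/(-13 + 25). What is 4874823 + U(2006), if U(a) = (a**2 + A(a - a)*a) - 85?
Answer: 53393647/6 ≈ 8.8989e+6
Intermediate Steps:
A(n) = 1/12
U(a) = -85 + a**2 + a/12 (U(a) = (a**2 + a/12) - 85 = -85 + a**2 + a/12)
4874823 + U(2006) = 4874823 + (-85 + 2006**2 + (1/12)*2006) = 4874823 + (-85 + 4024036 + 1003/6) = 4874823 + 24144709/6 = 53393647/6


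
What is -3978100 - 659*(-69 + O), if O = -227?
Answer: -3783036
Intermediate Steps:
-3978100 - 659*(-69 + O) = -3978100 - 659*(-69 - 227) = -3978100 - 659*(-296) = -3978100 - 1*(-195064) = -3978100 + 195064 = -3783036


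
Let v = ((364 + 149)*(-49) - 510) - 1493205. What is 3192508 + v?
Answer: 1673656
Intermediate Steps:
v = -1518852 (v = (513*(-49) - 510) - 1493205 = (-25137 - 510) - 1493205 = -25647 - 1493205 = -1518852)
3192508 + v = 3192508 - 1518852 = 1673656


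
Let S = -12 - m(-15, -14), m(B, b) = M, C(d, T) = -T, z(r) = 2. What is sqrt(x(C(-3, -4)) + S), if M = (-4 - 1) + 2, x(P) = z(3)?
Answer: I*sqrt(7) ≈ 2.6458*I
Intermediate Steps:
x(P) = 2
M = -3 (M = -5 + 2 = -3)
m(B, b) = -3
S = -9 (S = -12 - 1*(-3) = -12 + 3 = -9)
sqrt(x(C(-3, -4)) + S) = sqrt(2 - 9) = sqrt(-7) = I*sqrt(7)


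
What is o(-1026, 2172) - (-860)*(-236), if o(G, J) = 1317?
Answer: -201643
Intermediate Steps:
o(-1026, 2172) - (-860)*(-236) = 1317 - (-860)*(-236) = 1317 - 1*202960 = 1317 - 202960 = -201643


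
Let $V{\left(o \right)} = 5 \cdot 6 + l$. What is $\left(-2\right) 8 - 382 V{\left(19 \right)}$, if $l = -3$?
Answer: $-10330$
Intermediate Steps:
$V{\left(o \right)} = 27$ ($V{\left(o \right)} = 5 \cdot 6 - 3 = 30 - 3 = 27$)
$\left(-2\right) 8 - 382 V{\left(19 \right)} = \left(-2\right) 8 - 10314 = -16 - 10314 = -10330$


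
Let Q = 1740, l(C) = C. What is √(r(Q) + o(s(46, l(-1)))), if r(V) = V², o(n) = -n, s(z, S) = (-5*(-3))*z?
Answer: √3026910 ≈ 1739.8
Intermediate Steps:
s(z, S) = 15*z
√(r(Q) + o(s(46, l(-1)))) = √(1740² - 15*46) = √(3027600 - 1*690) = √(3027600 - 690) = √3026910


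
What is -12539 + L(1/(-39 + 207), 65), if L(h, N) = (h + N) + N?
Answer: -2084711/168 ≈ -12409.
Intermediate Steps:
L(h, N) = h + 2*N (L(h, N) = (N + h) + N = h + 2*N)
-12539 + L(1/(-39 + 207), 65) = -12539 + (1/(-39 + 207) + 2*65) = -12539 + (1/168 + 130) = -12539 + 21841/168 = -2084711/168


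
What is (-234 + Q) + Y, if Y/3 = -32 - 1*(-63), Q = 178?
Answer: 37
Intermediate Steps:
Y = 93 (Y = 3*(-32 - 1*(-63)) = 3*(-32 + 63) = 3*31 = 93)
(-234 + Q) + Y = (-234 + 178) + 93 = -56 + 93 = 37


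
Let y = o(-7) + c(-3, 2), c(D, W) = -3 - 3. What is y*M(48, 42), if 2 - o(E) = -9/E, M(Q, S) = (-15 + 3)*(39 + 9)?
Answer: 21312/7 ≈ 3044.6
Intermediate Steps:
M(Q, S) = -576 (M(Q, S) = -12*48 = -576)
c(D, W) = -6
o(E) = 2 + 9/E (o(E) = 2 - (-9)/E = 2 + 9/E)
y = -37/7 (y = (2 + 9/(-7)) - 6 = (2 + 9*(-⅐)) - 6 = (2 - 9/7) - 6 = 5/7 - 6 = -37/7 ≈ -5.2857)
y*M(48, 42) = -37/7*(-576) = 21312/7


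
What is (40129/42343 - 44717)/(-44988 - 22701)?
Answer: 1893411802/2866155327 ≈ 0.66061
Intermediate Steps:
(40129/42343 - 44717)/(-44988 - 22701) = (40129*(1/42343) - 44717)/(-67689) = (40129/42343 - 44717)*(-1/67689) = -1893411802/42343*(-1/67689) = 1893411802/2866155327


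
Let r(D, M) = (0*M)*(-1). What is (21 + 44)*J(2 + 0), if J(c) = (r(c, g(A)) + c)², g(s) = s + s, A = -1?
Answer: 260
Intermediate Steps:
g(s) = 2*s
r(D, M) = 0 (r(D, M) = 0*(-1) = 0)
J(c) = c² (J(c) = (0 + c)² = c²)
(21 + 44)*J(2 + 0) = (21 + 44)*(2 + 0)² = 65*2² = 65*4 = 260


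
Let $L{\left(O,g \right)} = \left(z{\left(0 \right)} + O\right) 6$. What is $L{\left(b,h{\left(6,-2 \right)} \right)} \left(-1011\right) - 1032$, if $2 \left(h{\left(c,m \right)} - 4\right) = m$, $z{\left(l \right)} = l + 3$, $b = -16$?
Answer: $77826$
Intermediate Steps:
$z{\left(l \right)} = 3 + l$
$h{\left(c,m \right)} = 4 + \frac{m}{2}$
$L{\left(O,g \right)} = 18 + 6 O$ ($L{\left(O,g \right)} = \left(\left(3 + 0\right) + O\right) 6 = \left(3 + O\right) 6 = 18 + 6 O$)
$L{\left(b,h{\left(6,-2 \right)} \right)} \left(-1011\right) - 1032 = \left(18 + 6 \left(-16\right)\right) \left(-1011\right) - 1032 = \left(18 - 96\right) \left(-1011\right) - 1032 = \left(-78\right) \left(-1011\right) - 1032 = 78858 - 1032 = 77826$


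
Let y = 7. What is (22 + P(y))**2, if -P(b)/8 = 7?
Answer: 1156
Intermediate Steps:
P(b) = -56 (P(b) = -8*7 = -56)
(22 + P(y))**2 = (22 - 56)**2 = (-34)**2 = 1156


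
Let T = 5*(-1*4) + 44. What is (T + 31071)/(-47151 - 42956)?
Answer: -31095/90107 ≈ -0.34509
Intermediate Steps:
T = 24 (T = 5*(-4) + 44 = -20 + 44 = 24)
(T + 31071)/(-47151 - 42956) = (24 + 31071)/(-47151 - 42956) = 31095/(-90107) = 31095*(-1/90107) = -31095/90107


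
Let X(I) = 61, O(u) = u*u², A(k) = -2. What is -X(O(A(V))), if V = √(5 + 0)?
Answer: -61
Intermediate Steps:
V = √5 ≈ 2.2361
O(u) = u³
-X(O(A(V))) = -1*61 = -61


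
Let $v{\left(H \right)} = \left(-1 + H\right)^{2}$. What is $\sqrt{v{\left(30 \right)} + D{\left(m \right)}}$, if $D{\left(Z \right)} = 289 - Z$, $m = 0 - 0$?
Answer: $\sqrt{1130} \approx 33.615$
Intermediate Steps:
$m = 0$ ($m = 0 + 0 = 0$)
$\sqrt{v{\left(30 \right)} + D{\left(m \right)}} = \sqrt{\left(-1 + 30\right)^{2} + \left(289 - 0\right)} = \sqrt{29^{2} + \left(289 + 0\right)} = \sqrt{841 + 289} = \sqrt{1130}$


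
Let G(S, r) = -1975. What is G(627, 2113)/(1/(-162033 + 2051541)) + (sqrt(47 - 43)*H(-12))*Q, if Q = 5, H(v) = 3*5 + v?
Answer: -3731778270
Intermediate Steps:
H(v) = 15 + v
G(627, 2113)/(1/(-162033 + 2051541)) + (sqrt(47 - 43)*H(-12))*Q = -1975/(1/(-162033 + 2051541)) + (sqrt(47 - 43)*(15 - 12))*5 = -1975/(1/1889508) + (sqrt(4)*3)*5 = -1975/1/1889508 + (2*3)*5 = -1975*1889508 + 6*5 = -3731778300 + 30 = -3731778270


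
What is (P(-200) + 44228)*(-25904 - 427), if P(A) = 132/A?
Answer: -58227504477/50 ≈ -1.1646e+9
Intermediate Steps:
(P(-200) + 44228)*(-25904 - 427) = (132/(-200) + 44228)*(-25904 - 427) = (132*(-1/200) + 44228)*(-26331) = (-33/50 + 44228)*(-26331) = (2211367/50)*(-26331) = -58227504477/50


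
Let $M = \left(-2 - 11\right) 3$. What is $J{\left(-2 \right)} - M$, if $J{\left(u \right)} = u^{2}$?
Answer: $43$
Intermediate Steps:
$M = -39$ ($M = \left(-13\right) 3 = -39$)
$J{\left(-2 \right)} - M = \left(-2\right)^{2} - -39 = 4 + 39 = 43$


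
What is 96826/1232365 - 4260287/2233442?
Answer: -5033973333663/2752415750330 ≈ -1.8289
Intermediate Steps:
96826/1232365 - 4260287/2233442 = -5033973333663/2752415750330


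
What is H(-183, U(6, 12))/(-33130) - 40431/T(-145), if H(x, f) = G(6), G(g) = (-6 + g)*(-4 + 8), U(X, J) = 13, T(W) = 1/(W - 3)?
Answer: 5983788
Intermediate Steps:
T(W) = 1/(-3 + W)
G(g) = -24 + 4*g (G(g) = (-6 + g)*4 = -24 + 4*g)
H(x, f) = 0 (H(x, f) = -24 + 4*6 = -24 + 24 = 0)
H(-183, U(6, 12))/(-33130) - 40431/T(-145) = 0/(-33130) - 40431/(1/(-3 - 145)) = 0*(-1/33130) - 40431/(1/(-148)) = 0 - 40431/(-1/148) = 0 - 40431*(-148) = 0 + 5983788 = 5983788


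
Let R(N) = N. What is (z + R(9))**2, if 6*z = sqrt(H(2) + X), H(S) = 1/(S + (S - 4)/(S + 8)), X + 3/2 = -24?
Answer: (324 + I*sqrt(898))**2/1296 ≈ 80.307 + 14.983*I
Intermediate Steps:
X = -51/2 (X = -3/2 - 24 = -51/2 ≈ -25.500)
H(S) = 1/(S + (-4 + S)/(8 + S))
z = I*sqrt(898)/36 (z = sqrt((8 + 2)/(-4 + 2**2 + 9*2) - 51/2)/6 = sqrt(10/(-4 + 4 + 18) - 51/2)/6 = sqrt(10/18 - 51/2)/6 = sqrt((1/18)*10 - 51/2)/6 = sqrt(5/9 - 51/2)/6 = sqrt(-449/18)/6 = (I*sqrt(898)/6)/6 = I*sqrt(898)/36 ≈ 0.83241*I)
(z + R(9))**2 = (I*sqrt(898)/36 + 9)**2 = (9 + I*sqrt(898)/36)**2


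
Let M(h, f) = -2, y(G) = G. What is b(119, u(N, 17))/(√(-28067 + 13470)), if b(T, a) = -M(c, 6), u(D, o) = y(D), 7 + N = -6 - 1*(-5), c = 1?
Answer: -2*I*√14597/14597 ≈ -0.016554*I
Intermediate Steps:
N = -8 (N = -7 + (-6 - 1*(-5)) = -7 + (-6 + 5) = -7 - 1 = -8)
u(D, o) = D
b(T, a) = 2 (b(T, a) = -1*(-2) = 2)
b(119, u(N, 17))/(√(-28067 + 13470)) = 2/(√(-28067 + 13470)) = 2/(√(-14597)) = 2/((I*√14597)) = 2*(-I*√14597/14597) = -2*I*√14597/14597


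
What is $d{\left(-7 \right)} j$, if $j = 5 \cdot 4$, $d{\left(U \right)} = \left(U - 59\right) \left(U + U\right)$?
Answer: $18480$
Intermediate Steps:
$d{\left(U \right)} = 2 U \left(-59 + U\right)$ ($d{\left(U \right)} = \left(-59 + U\right) 2 U = 2 U \left(-59 + U\right)$)
$j = 20$
$d{\left(-7 \right)} j = 2 \left(-7\right) \left(-59 - 7\right) 20 = 2 \left(-7\right) \left(-66\right) 20 = 924 \cdot 20 = 18480$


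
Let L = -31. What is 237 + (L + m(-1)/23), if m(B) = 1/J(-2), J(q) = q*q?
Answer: 18953/92 ≈ 206.01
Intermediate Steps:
J(q) = q**2
m(B) = 1/4 (m(B) = 1/((-2)**2) = 1/4)
237 + (L + m(-1)/23) = 237 + (-31 + (1/4)/23) = 237 + (-31 + (1/23)*(1/4)) = 237 + (-31 + 1/92) = 237 - 2851/92 = 18953/92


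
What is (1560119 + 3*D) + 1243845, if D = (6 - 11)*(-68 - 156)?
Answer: 2807324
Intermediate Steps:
D = 1120 (D = -5*(-224) = 1120)
(1560119 + 3*D) + 1243845 = (1560119 + 3*1120) + 1243845 = (1560119 + 3360) + 1243845 = 1563479 + 1243845 = 2807324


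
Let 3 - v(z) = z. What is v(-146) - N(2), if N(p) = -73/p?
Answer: 371/2 ≈ 185.50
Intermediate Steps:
v(z) = 3 - z
v(-146) - N(2) = (3 - 1*(-146)) - (-73)/2 = (3 + 146) - (-73)/2 = 149 - 1*(-73/2) = 149 + 73/2 = 371/2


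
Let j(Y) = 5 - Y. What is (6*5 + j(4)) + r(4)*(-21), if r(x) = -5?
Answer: 136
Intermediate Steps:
(6*5 + j(4)) + r(4)*(-21) = (6*5 + (5 - 1*4)) - 5*(-21) = (30 + (5 - 4)) + 105 = (30 + 1) + 105 = 31 + 105 = 136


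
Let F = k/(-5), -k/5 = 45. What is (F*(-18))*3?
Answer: -2430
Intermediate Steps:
k = -225 (k = -5*45 = -225)
F = 45 (F = -225/(-5) = -225*(-1/5) = 45)
(F*(-18))*3 = (45*(-18))*3 = -810*3 = -2430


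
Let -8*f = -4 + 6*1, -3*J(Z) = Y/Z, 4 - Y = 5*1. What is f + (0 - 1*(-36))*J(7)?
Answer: 41/28 ≈ 1.4643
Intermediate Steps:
Y = -1 (Y = 4 - 5 = -1)
J(Z) = 1/(3*Z) (J(Z) = -(-1)/(3*Z) = 1/(3*Z))
f = -1/4 (f = -(-4 + 6*1)/8 = -(-4 + 6)/8 = -1/8*2 = -1/4 ≈ -0.25000)
f + (0 - 1*(-36))*J(7) = -1/4 + (0 - 1*(-36))*((1/3)/7) = -1/4 + (0 + 36)*((1/3)*(1/7)) = -1/4 + 36*(1/21) = -1/4 + 12/7 = 41/28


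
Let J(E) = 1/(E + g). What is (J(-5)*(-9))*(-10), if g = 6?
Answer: 90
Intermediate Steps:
J(E) = 1/(6 + E) (J(E) = 1/(E + 6) = 1/(6 + E))
(J(-5)*(-9))*(-10) = (-9/(6 - 5))*(-10) = (-9/1)*(-10) = (1*(-9))*(-10) = -9*(-10) = 90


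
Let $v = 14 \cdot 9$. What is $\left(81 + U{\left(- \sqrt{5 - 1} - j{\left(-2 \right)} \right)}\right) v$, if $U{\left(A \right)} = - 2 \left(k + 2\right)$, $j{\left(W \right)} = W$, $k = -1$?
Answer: $9954$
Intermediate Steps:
$U{\left(A \right)} = -2$ ($U{\left(A \right)} = - 2 \left(-1 + 2\right) = \left(-2\right) 1 = -2$)
$v = 126$
$\left(81 + U{\left(- \sqrt{5 - 1} - j{\left(-2 \right)} \right)}\right) v = \left(81 - 2\right) 126 = 79 \cdot 126 = 9954$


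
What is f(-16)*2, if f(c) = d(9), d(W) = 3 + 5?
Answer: 16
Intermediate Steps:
d(W) = 8
f(c) = 8
f(-16)*2 = 8*2 = 16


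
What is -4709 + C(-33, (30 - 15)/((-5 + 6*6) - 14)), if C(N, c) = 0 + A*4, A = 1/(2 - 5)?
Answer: -14131/3 ≈ -4710.3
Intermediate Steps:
A = -⅓ (A = 1/(-3) = -⅓ ≈ -0.33333)
C(N, c) = -4/3 (C(N, c) = 0 - ⅓*4 = 0 - 4/3 = -4/3)
-4709 + C(-33, (30 - 15)/((-5 + 6*6) - 14)) = -4709 - 4/3 = -14131/3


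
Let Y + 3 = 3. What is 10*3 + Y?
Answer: 30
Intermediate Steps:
Y = 0 (Y = -3 + 3 = 0)
10*3 + Y = 10*3 + 0 = 30 + 0 = 30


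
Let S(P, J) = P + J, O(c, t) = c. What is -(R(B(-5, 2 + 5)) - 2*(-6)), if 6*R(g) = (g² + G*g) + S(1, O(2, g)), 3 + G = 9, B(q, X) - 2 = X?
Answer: -35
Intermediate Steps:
B(q, X) = 2 + X
G = 6 (G = -3 + 9 = 6)
S(P, J) = J + P
R(g) = ½ + g + g²/6 (R(g) = ((g² + 6*g) + (2 + 1))/6 = ((g² + 6*g) + 3)/6 = (3 + g² + 6*g)/6 = ½ + g + g²/6)
-(R(B(-5, 2 + 5)) - 2*(-6)) = -((½ + (2 + (2 + 5)) + (2 + (2 + 5))²/6) - 2*(-6)) = -((½ + (2 + 7) + (2 + 7)²/6) + 12) = -((½ + 9 + (⅙)*9²) + 12) = -((½ + 9 + (⅙)*81) + 12) = -((½ + 9 + 27/2) + 12) = -(23 + 12) = -1*35 = -35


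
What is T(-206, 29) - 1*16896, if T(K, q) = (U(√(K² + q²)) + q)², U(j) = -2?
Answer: -16167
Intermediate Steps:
T(K, q) = (-2 + q)²
T(-206, 29) - 1*16896 = (-2 + 29)² - 1*16896 = 27² - 16896 = 729 - 16896 = -16167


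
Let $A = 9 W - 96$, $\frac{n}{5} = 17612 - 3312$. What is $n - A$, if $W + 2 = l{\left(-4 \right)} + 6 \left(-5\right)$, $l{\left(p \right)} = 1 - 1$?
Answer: $71884$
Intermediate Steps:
$n = 71500$ ($n = 5 \left(17612 - 3312\right) = 5 \cdot 14300 = 71500$)
$l{\left(p \right)} = 0$
$W = -32$ ($W = -2 + \left(0 + 6 \left(-5\right)\right) = -2 + \left(0 - 30\right) = -2 - 30 = -32$)
$A = -384$ ($A = 9 \left(-32\right) - 96 = -288 - 96 = -384$)
$n - A = 71500 - -384 = 71500 + 384 = 71884$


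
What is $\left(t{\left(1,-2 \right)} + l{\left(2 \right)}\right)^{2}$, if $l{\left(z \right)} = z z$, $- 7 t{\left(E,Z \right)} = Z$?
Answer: $\frac{900}{49} \approx 18.367$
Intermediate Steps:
$t{\left(E,Z \right)} = - \frac{Z}{7}$
$l{\left(z \right)} = z^{2}$
$\left(t{\left(1,-2 \right)} + l{\left(2 \right)}\right)^{2} = \left(\left(- \frac{1}{7}\right) \left(-2\right) + 2^{2}\right)^{2} = \left(\frac{2}{7} + 4\right)^{2} = \left(\frac{30}{7}\right)^{2} = \frac{900}{49}$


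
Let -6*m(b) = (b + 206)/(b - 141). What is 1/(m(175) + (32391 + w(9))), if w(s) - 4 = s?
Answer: 68/2203345 ≈ 3.0862e-5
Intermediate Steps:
w(s) = 4 + s
m(b) = -(206 + b)/(6*(-141 + b)) (m(b) = -(b + 206)/(6*(b - 141)) = -(206 + b)/(6*(-141 + b)))
1/(m(175) + (32391 + w(9))) = 1/((-206 - 1*175)/(6*(-141 + 175)) + (32391 + (4 + 9))) = 1/((⅙)*(-206 - 175)/34 + (32391 + 13)) = 1/((⅙)*(1/34)*(-381) + 32404) = 1/(-127/68 + 32404) = 1/(2203345/68) = 68/2203345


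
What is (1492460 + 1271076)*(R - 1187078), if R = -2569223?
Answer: -10380673040336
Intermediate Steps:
(1492460 + 1271076)*(R - 1187078) = (1492460 + 1271076)*(-2569223 - 1187078) = 2763536*(-3756301) = -10380673040336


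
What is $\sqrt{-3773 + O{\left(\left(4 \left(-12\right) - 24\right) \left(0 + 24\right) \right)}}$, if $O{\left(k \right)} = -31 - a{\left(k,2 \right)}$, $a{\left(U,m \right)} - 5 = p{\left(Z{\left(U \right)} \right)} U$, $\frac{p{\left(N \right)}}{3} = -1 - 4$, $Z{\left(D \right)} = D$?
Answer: $i \sqrt{29729} \approx 172.42 i$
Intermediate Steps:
$p{\left(N \right)} = -15$ ($p{\left(N \right)} = 3 \left(-1 - 4\right) = 3 \left(-5\right) = -15$)
$a{\left(U,m \right)} = 5 - 15 U$
$O{\left(k \right)} = -36 + 15 k$ ($O{\left(k \right)} = -31 - \left(5 - 15 k\right) = -31 + \left(-5 + 15 k\right) = -36 + 15 k$)
$\sqrt{-3773 + O{\left(\left(4 \left(-12\right) - 24\right) \left(0 + 24\right) \right)}} = \sqrt{-3773 + \left(-36 + 15 \left(4 \left(-12\right) - 24\right) \left(0 + 24\right)\right)} = \sqrt{-3773 + \left(-36 + 15 \left(-48 - 24\right) 24\right)} = \sqrt{-3773 + \left(-36 + 15 \left(\left(-72\right) 24\right)\right)} = \sqrt{-3773 + \left(-36 + 15 \left(-1728\right)\right)} = \sqrt{-3773 - 25956} = \sqrt{-29729} = i \sqrt{29729}$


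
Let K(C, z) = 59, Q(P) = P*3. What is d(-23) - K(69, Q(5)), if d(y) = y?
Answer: -82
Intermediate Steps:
Q(P) = 3*P
d(-23) - K(69, Q(5)) = -23 - 1*59 = -23 - 59 = -82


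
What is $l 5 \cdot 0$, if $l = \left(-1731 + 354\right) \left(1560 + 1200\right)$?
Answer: $0$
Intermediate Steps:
$l = -3800520$ ($l = \left(-1377\right) 2760 = -3800520$)
$l 5 \cdot 0 = - 3800520 \cdot 5 \cdot 0 = \left(-3800520\right) 0 = 0$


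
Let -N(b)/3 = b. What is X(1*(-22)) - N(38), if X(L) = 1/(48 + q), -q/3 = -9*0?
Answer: 5473/48 ≈ 114.02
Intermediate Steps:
q = 0 (q = -(-27)*0 = -3*0 = 0)
N(b) = -3*b
X(L) = 1/48 (X(L) = 1/(48 + 0) = 1/48)
X(1*(-22)) - N(38) = 1/48 - (-3)*38 = 1/48 - 1*(-114) = 1/48 + 114 = 5473/48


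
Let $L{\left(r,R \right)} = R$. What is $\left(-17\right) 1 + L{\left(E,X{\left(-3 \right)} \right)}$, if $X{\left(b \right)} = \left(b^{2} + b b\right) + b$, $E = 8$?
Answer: $-2$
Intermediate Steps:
$X{\left(b \right)} = b + 2 b^{2}$ ($X{\left(b \right)} = \left(b^{2} + b^{2}\right) + b = 2 b^{2} + b = b + 2 b^{2}$)
$\left(-17\right) 1 + L{\left(E,X{\left(-3 \right)} \right)} = \left(-17\right) 1 - 3 \left(1 + 2 \left(-3\right)\right) = -17 - 3 \left(1 - 6\right) = -17 - -15 = -17 + 15 = -2$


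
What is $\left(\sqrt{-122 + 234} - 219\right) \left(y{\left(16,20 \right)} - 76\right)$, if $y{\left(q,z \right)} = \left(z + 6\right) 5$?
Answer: $-11826 + 216 \sqrt{7} \approx -11255.0$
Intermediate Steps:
$y{\left(q,z \right)} = 30 + 5 z$ ($y{\left(q,z \right)} = \left(6 + z\right) 5 = 30 + 5 z$)
$\left(\sqrt{-122 + 234} - 219\right) \left(y{\left(16,20 \right)} - 76\right) = \left(\sqrt{-122 + 234} - 219\right) \left(\left(30 + 5 \cdot 20\right) - 76\right) = \left(\sqrt{112} - 219\right) \left(\left(30 + 100\right) - 76\right) = \left(4 \sqrt{7} - 219\right) \left(130 - 76\right) = \left(-219 + 4 \sqrt{7}\right) 54 = -11826 + 216 \sqrt{7}$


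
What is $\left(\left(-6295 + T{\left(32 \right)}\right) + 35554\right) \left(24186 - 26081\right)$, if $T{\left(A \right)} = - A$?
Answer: $-55385165$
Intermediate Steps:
$\left(\left(-6295 + T{\left(32 \right)}\right) + 35554\right) \left(24186 - 26081\right) = \left(\left(-6295 - 32\right) + 35554\right) \left(24186 - 26081\right) = \left(\left(-6295 - 32\right) + 35554\right) \left(-1895\right) = \left(-6327 + 35554\right) \left(-1895\right) = 29227 \left(-1895\right) = -55385165$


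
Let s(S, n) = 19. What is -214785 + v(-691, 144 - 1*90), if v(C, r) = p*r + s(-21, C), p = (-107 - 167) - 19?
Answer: -230588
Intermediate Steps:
p = -293 (p = -274 - 19 = -293)
v(C, r) = 19 - 293*r (v(C, r) = -293*r + 19 = 19 - 293*r)
-214785 + v(-691, 144 - 1*90) = -214785 + (19 - 293*(144 - 1*90)) = -214785 + (19 - 293*(144 - 90)) = -214785 + (19 - 293*54) = -214785 + (19 - 15822) = -214785 - 15803 = -230588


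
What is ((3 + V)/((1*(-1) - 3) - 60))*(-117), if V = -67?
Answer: -117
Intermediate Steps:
((3 + V)/((1*(-1) - 3) - 60))*(-117) = ((3 - 67)/((1*(-1) - 3) - 60))*(-117) = -64/((-1 - 3) - 60)*(-117) = -64/(-4 - 60)*(-117) = -64/(-64)*(-117) = -64*(-1/64)*(-117) = 1*(-117) = -117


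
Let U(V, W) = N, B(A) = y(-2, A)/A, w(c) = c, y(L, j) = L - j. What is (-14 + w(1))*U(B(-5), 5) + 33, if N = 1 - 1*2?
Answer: 46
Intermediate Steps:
B(A) = (-2 - A)/A
N = -1 (N = 1 - 2 = -1)
U(V, W) = -1
(-14 + w(1))*U(B(-5), 5) + 33 = (-14 + 1)*(-1) + 33 = -13*(-1) + 33 = 13 + 33 = 46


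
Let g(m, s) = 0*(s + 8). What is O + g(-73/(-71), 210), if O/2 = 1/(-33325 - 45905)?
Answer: -1/39615 ≈ -2.5243e-5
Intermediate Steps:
g(m, s) = 0 (g(m, s) = 0*(8 + s) = 0)
O = -1/39615 (O = 2/(-33325 - 45905) = 2/(-79230) = 2*(-1/79230) = -1/39615 ≈ -2.5243e-5)
O + g(-73/(-71), 210) = -1/39615 + 0 = -1/39615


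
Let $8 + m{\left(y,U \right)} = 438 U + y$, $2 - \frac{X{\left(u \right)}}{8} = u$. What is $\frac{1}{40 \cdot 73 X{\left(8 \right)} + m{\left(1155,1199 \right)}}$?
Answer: $\frac{1}{386149} \approx 2.5897 \cdot 10^{-6}$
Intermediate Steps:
$X{\left(u \right)} = 16 - 8 u$
$m{\left(y,U \right)} = -8 + y + 438 U$ ($m{\left(y,U \right)} = -8 + \left(438 U + y\right) = -8 + \left(y + 438 U\right) = -8 + y + 438 U$)
$\frac{1}{40 \cdot 73 X{\left(8 \right)} + m{\left(1155,1199 \right)}} = \frac{1}{40 \cdot 73 \left(16 - 64\right) + \left(-8 + 1155 + 438 \cdot 1199\right)} = \frac{1}{2920 \left(16 - 64\right) + \left(-8 + 1155 + 525162\right)} = \frac{1}{2920 \left(-48\right) + 526309} = \frac{1}{-140160 + 526309} = \frac{1}{386149}$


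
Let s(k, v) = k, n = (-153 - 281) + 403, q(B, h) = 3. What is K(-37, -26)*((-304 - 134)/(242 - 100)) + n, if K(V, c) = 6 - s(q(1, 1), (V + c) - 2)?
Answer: -2858/71 ≈ -40.254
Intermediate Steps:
n = -31 (n = -434 + 403 = -31)
K(V, c) = 3 (K(V, c) = 6 - 1*3 = 6 - 3 = 3)
K(-37, -26)*((-304 - 134)/(242 - 100)) + n = 3*((-304 - 134)/(242 - 100)) - 31 = 3*(-438/142) - 31 = 3*(-438*1/142) - 31 = 3*(-219/71) - 31 = -657/71 - 31 = -2858/71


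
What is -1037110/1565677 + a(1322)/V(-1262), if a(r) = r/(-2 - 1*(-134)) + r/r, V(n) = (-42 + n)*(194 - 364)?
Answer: -15172693709621/22907232305760 ≈ -0.66235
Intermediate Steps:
V(n) = 7140 - 170*n (V(n) = (-42 + n)*(-170) = 7140 - 170*n)
a(r) = 1 + r/132 (a(r) = r/(-2 + 134) + 1 = r/132 + 1 = 1 + r/132)
-1037110/1565677 + a(1322)/V(-1262) = -1037110/1565677 + (1 + (1/132)*1322)/(7140 - 170*(-1262)) = -1037110*1/1565677 + (1 + 661/66)/(7140 + 214540) = -1037110/1565677 + (727/66)/221680 = -1037110/1565677 + (727/66)*(1/221680) = -1037110/1565677 + 727/14630880 = -15172693709621/22907232305760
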